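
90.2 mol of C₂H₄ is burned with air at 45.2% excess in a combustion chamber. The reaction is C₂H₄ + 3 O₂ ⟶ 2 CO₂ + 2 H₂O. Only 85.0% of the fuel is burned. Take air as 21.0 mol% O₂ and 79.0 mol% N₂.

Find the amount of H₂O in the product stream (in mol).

Stoichiometric O₂ = 3 × 90.2 = 270.6 mol; O₂ fed = 270.6 × 1.452 = 392.9 mol.
N₂ fed = 392.9 × 79/21 = 1478 mol.
Fuel reacted = 0.85 × 90.2 → ξ = 76.67 mol.
Outlet (n = n₀ + ν ξ):
  C₂H₄: 90.2 − 1(76.67) = 13.53
  O₂: 392.9 − 3(76.67) = 162.9
  N₂: 1478 (inert)
  CO₂: 0 + 2(76.67) = 153.3
  H₂O: 0 + 2(76.67) = 153.3

153 mol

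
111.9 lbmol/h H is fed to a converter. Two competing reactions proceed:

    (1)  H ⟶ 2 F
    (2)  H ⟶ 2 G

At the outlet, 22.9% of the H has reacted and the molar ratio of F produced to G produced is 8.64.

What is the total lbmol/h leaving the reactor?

Conversion of H: H consumed = 0.229 × 111.9 = 25.63 lbmol/h = 1ξ₁ + 1ξ₂.
Selectivity: 2ξ₁ / (2ξ₂) = 8.64 → ξ₁ = 8.64 ξ₂.
Substitute: (1·8.64 + 1) ξ₂ = 25.63 → ξ₂ = 2.658 lbmol/h, ξ₁ = 22.97 lbmol/h.
Outlet amounts (n = n₀ + Σ ν·ξ):
  H: 111.9 − 1(22.97) − 1(2.658) = 86.27
  F: 0 + 2(22.97) = 45.93
  G: 0 + 2(2.658) = 5.316
Total out = 86.27 + 45.93 + 5.316 = 137.5 lbmol/h.

138 lbmol/h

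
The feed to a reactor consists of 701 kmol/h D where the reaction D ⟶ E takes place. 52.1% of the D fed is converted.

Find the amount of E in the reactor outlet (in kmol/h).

D reacted = 0.521 × 701 = 365.2 kmol/h; ν_D = −1, so ξ = 365.2/1 = 365.2 kmol/h.
Outlet amounts (n = n₀ + ν ξ):
  D: 701 − 1(365.2) = 335.8
  E: 0 + 1(365.2) = 365.2

365 kmol/h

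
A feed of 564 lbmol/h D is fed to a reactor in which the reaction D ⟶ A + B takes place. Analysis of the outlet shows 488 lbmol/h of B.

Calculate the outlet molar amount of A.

488 lbmol/h

For B: n = n₀ + 1ξ → 488 = 0 + 1ξ, giving ξ = 488 lbmol/h.
Outlet amounts (n = n₀ + ν ξ):
  D: 564 − 1(488) = 76
  A: 0 + 1(488) = 488
  B: 0 + 1(488) = 488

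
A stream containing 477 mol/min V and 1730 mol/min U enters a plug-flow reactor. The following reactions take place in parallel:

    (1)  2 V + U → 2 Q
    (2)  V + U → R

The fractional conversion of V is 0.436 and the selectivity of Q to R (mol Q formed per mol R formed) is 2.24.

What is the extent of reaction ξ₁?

ξ₁ = 71.9 mol/min

Conversion of V: V consumed = 0.436 × 477 = 208 mol/min = 2ξ₁ + 1ξ₂.
Selectivity: 2ξ₁ / (1ξ₂) = 2.24 → ξ₁ = 1.12 ξ₂.
Substitute: (2·1.12 + 1) ξ₂ = 208 → ξ₂ = 64.19 mol/min, ξ₁ = 71.89 mol/min.
Outlet amounts (n = n₀ + Σ ν·ξ):
  V: 477 − 2(71.89) − 1(64.19) = 269
  U: 1730 − 1(71.89) − 1(64.19) = 1594
  Q: 0 + 2(71.89) = 143.8
  R: 0 + 1(64.19) = 64.19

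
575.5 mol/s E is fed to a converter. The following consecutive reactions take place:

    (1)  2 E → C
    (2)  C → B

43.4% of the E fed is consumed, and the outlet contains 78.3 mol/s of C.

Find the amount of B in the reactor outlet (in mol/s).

46.6 mol/s

Conversion of E: E consumed = 2ξ₁ = 0.434 × 575.5 → ξ₁ = 124.9 mol/s.
C balance: n_C = 0 + 1ξ₁ − 1ξ₂ = 78.3 → ξ₂ = (1·124.9 − 78.3)/1 = 46.58 mol/s.
Outlet amounts (n = n₀ + Σ ν·ξ):
  E: 575.5 − 2(124.9) = 325.7
  C: 0 + 1(124.9) − 1(46.58) = 78.3
  B: 0 + 1(46.58) = 46.58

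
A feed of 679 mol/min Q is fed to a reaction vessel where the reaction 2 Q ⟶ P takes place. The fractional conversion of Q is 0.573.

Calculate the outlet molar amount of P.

Q reacted = 0.573 × 679 = 389.1 mol/min; ν_Q = −2, so ξ = 389.1/2 = 194.5 mol/min.
Outlet amounts (n = n₀ + ν ξ):
  Q: 679 − 2(194.5) = 289.9
  P: 0 + 1(194.5) = 194.5

195 mol/min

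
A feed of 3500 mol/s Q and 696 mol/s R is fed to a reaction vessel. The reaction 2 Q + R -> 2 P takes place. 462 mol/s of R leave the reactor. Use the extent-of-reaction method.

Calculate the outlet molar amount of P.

For R: n = n₀ − 1ξ → 462 = 696 − 1ξ, giving ξ = 234 mol/s.
Outlet amounts (n = n₀ + ν ξ):
  Q: 3500 − 2(234) = 3032
  R: 696 − 1(234) = 462
  P: 0 + 2(234) = 468

468 mol/s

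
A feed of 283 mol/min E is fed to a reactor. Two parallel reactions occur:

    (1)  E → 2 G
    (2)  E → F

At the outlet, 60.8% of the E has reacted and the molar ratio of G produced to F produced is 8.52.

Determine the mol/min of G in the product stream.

279 mol/min

Conversion of E: E consumed = 0.608 × 283 = 172.1 mol/min = 1ξ₁ + 1ξ₂.
Selectivity: 2ξ₁ / (1ξ₂) = 8.52 → ξ₁ = 4.26 ξ₂.
Substitute: (1·4.26 + 1) ξ₂ = 172.1 → ξ₂ = 32.71 mol/min, ξ₁ = 139.4 mol/min.
Outlet amounts (n = n₀ + Σ ν·ξ):
  E: 283 − 1(139.4) − 1(32.71) = 110.9
  G: 0 + 2(139.4) = 278.7
  F: 0 + 1(32.71) = 32.71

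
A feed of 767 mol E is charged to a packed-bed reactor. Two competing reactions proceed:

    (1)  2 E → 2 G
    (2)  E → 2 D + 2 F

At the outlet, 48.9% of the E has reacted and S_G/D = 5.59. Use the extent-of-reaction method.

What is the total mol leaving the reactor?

859 mol

Conversion of E: E consumed = 0.489 × 767 = 375.1 mol = 2ξ₁ + 1ξ₂.
Selectivity: 2ξ₁ / (2ξ₂) = 5.59 → ξ₁ = 5.59 ξ₂.
Substitute: (2·5.59 + 1) ξ₂ = 375.1 → ξ₂ = 30.79 mol, ξ₁ = 172.1 mol.
Outlet amounts (n = n₀ + Σ ν·ξ):
  E: 767 − 2(172.1) − 1(30.79) = 391.9
  G: 0 + 2(172.1) = 344.3
  D: 0 + 2(30.79) = 61.59
  F: 0 + 2(30.79) = 61.59
Total out = 391.9 + 344.3 + 61.59 + 61.59 = 859.4 mol.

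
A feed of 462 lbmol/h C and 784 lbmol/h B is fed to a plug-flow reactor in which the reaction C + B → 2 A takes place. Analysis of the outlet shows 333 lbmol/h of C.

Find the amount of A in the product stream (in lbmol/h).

258 lbmol/h

For C: n = n₀ − 1ξ → 333 = 462 − 1ξ, giving ξ = 129 lbmol/h.
Outlet amounts (n = n₀ + ν ξ):
  C: 462 − 1(129) = 333
  B: 784 − 1(129) = 655
  A: 0 + 2(129) = 258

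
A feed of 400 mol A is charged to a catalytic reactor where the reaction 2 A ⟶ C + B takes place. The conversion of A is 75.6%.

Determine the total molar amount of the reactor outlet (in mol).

400 mol

A reacted = 0.756 × 400 = 302.4 mol; ν_A = −2, so ξ = 302.4/2 = 151.2 mol.
Outlet amounts (n = n₀ + ν ξ):
  A: 400 − 2(151.2) = 97.6
  C: 0 + 1(151.2) = 151.2
  B: 0 + 1(151.2) = 151.2
Total out = 97.6 + 151.2 + 151.2 = 400 mol.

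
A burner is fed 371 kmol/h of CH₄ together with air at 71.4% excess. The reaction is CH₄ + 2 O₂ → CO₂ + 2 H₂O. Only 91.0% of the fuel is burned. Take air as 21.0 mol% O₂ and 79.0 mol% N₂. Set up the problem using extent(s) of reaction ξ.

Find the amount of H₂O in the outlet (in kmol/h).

675 kmol/h

Stoichiometric O₂ = 2 × 371 = 742 kmol/h; O₂ fed = 742 × 1.714 = 1272 kmol/h.
N₂ fed = 1272 × 79/21 = 4784 kmol/h.
Fuel reacted = 0.91 × 371 → ξ = 337.6 kmol/h.
Outlet (n = n₀ + ν ξ):
  CH₄: 371 − 1(337.6) = 33.39
  O₂: 1272 − 2(337.6) = 596.6
  N₂: 4784 (inert)
  CO₂: 0 + 1(337.6) = 337.6
  H₂O: 0 + 2(337.6) = 675.2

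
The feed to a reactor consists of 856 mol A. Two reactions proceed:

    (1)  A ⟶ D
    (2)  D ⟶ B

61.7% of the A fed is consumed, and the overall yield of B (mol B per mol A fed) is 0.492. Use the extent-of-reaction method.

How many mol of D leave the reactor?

Conversion of A: A consumed = 1ξ₁ = 0.617 × 856 → ξ₁ = 528.2 mol.
Yield of B: 1ξ₂ / 856 = 0.492 → ξ₂ = 421.2 mol.
Outlet amounts (n = n₀ + Σ ν·ξ):
  A: 856 − 1(528.2) = 327.8
  D: 0 + 1(528.2) − 1(421.2) = 107
  B: 0 + 1(421.2) = 421.2

107 mol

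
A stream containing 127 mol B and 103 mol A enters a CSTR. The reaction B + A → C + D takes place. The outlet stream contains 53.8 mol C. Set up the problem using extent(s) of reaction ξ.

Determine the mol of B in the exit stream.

73.2 mol

For C: n = n₀ + 1ξ → 53.8 = 0 + 1ξ, giving ξ = 53.8 mol.
Outlet amounts (n = n₀ + ν ξ):
  B: 127 − 1(53.8) = 73.2
  A: 103 − 1(53.8) = 49.2
  C: 0 + 1(53.8) = 53.8
  D: 0 + 1(53.8) = 53.8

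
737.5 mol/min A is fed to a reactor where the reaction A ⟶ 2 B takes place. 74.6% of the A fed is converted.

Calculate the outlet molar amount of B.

1100 mol/min

A reacted = 0.746 × 737.5 = 550.2 mol/min; ν_A = −1, so ξ = 550.2/1 = 550.2 mol/min.
Outlet amounts (n = n₀ + ν ξ):
  A: 737.5 − 1(550.2) = 187.3
  B: 0 + 2(550.2) = 1100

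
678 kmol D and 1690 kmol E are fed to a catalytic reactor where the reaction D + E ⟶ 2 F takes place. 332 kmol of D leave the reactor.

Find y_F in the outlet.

0.292

For D: n = n₀ − 1ξ → 332 = 678 − 1ξ, giving ξ = 346 kmol.
Outlet amounts (n = n₀ + ν ξ):
  D: 678 − 1(346) = 332
  E: 1690 − 1(346) = 1344
  F: 0 + 2(346) = 692
Total out = 2368 kmol; y_F = 692 / 2368 = 0.2922.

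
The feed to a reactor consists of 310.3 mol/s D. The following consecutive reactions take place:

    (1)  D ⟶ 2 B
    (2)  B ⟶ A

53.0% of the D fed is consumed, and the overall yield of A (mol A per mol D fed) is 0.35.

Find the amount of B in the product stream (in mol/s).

Conversion of D: D consumed = 1ξ₁ = 0.53 × 310.3 → ξ₁ = 164.5 mol/s.
Yield of A: 1ξ₂ / 310.3 = 0.35 → ξ₂ = 108.6 mol/s.
Outlet amounts (n = n₀ + Σ ν·ξ):
  D: 310.3 − 1(164.5) = 145.8
  B: 0 + 2(164.5) − 1(108.6) = 220.3
  A: 0 + 1(108.6) = 108.6

220 mol/s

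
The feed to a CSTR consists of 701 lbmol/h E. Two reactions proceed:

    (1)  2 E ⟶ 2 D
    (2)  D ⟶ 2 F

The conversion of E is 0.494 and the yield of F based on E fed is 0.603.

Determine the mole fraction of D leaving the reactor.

Conversion of E: E consumed = 2ξ₁ = 0.494 × 701 → ξ₁ = 173.1 lbmol/h.
Yield of F: 2ξ₂ / 701 = 0.603 → ξ₂ = 211.4 lbmol/h.
Outlet amounts (n = n₀ + Σ ν·ξ):
  E: 701 − 2(173.1) = 354.7
  D: 0 + 2(173.1) − 1(211.4) = 134.9
  F: 0 + 2(211.4) = 422.7
Total out = 912.4 lbmol/h; y_D = 134.9 / 912.4 = 0.1479.

0.148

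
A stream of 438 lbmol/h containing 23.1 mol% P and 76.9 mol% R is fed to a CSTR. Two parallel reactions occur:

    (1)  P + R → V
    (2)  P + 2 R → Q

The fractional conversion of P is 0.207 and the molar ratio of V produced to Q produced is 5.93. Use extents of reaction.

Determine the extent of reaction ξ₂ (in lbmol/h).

Conversion of P: P consumed = 0.207 × 101.2 = 20.94 lbmol/h = 1ξ₁ + 1ξ₂.
Selectivity: 1ξ₁ / (1ξ₂) = 5.93 → ξ₁ = 5.93 ξ₂.
Substitute: (1·5.93 + 1) ξ₂ = 20.94 → ξ₂ = 3.022 lbmol/h, ξ₁ = 17.92 lbmol/h.
Outlet amounts (n = n₀ + Σ ν·ξ):
  P: 101.2 − 1(17.92) − 1(3.022) = 80.23
  R: 336.8 − 1(17.92) − 2(3.022) = 312.9
  V: 0 + 1(17.92) = 17.92
  Q: 0 + 1(3.022) = 3.022

ξ₂ = 3.02 lbmol/h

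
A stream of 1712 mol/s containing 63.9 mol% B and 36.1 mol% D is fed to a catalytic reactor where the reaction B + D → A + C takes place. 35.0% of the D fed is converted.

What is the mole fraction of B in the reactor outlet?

0.513

D reacted = 0.35 × 618 = 216.3 mol/s; ν_D = −1, so ξ = 216.3/1 = 216.3 mol/s.
Outlet amounts (n = n₀ + ν ξ):
  B: 1094 − 1(216.3) = 877.7
  D: 618 − 1(216.3) = 401.7
  A: 0 + 1(216.3) = 216.3
  C: 0 + 1(216.3) = 216.3
Total out = 1712 mol/s; y_B = 877.7 / 1712 = 0.5126.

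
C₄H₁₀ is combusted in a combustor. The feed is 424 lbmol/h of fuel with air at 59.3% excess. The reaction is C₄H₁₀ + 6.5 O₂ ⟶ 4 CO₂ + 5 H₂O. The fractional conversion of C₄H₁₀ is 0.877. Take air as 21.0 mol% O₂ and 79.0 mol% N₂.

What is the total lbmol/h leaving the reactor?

21900 lbmol/h

Stoichiometric O₂ = 6.5 × 424 = 2756 lbmol/h; O₂ fed = 2756 × 1.593 = 4390 lbmol/h.
N₂ fed = 4390 × 79/21 = 16520 lbmol/h.
Fuel reacted = 0.877 × 424 → ξ = 371.8 lbmol/h.
Outlet (n = n₀ + ν ξ):
  C₄H₁₀: 424 − 1(371.8) = 52.15
  O₂: 4390 − 6.5(371.8) = 1973
  N₂: 16520 (inert)
  CO₂: 0 + 4(371.8) = 1487
  H₂O: 0 + 5(371.8) = 1859
Total out = 52.15 + 1973 + 16520 + 1487 + 1859 = 21890 lbmol/h.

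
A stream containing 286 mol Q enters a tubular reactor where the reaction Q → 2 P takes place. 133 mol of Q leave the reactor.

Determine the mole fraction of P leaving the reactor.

For Q: n = n₀ − 1ξ → 133 = 286 − 1ξ, giving ξ = 153 mol.
Outlet amounts (n = n₀ + ν ξ):
  Q: 286 − 1(153) = 133
  P: 0 + 2(153) = 306
Total out = 439 mol; y_P = 306 / 439 = 0.697.

0.697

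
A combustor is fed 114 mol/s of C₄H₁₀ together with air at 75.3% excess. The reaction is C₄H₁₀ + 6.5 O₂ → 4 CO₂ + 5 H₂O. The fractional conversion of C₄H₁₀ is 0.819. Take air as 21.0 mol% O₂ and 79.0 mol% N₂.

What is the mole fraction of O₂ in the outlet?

Stoichiometric O₂ = 6.5 × 114 = 741 mol/s; O₂ fed = 741 × 1.753 = 1299 mol/s.
N₂ fed = 1299 × 79/21 = 4887 mol/s.
Fuel reacted = 0.819 × 114 → ξ = 93.37 mol/s.
Outlet (n = n₀ + ν ξ):
  C₄H₁₀: 114 − 1(93.37) = 20.63
  O₂: 1299 − 6.5(93.37) = 692.1
  N₂: 4887 (inert)
  CO₂: 0 + 4(93.37) = 373.5
  H₂O: 0 + 5(93.37) = 466.8
Total out = 6440 mol/s; y_O₂ = 692.1 / 6440 = 0.1075.

0.107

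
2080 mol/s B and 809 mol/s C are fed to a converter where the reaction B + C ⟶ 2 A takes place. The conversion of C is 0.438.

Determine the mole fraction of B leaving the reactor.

C reacted = 0.438 × 809 = 354.3 mol/s; ν_C = −1, so ξ = 354.3/1 = 354.3 mol/s.
Outlet amounts (n = n₀ + ν ξ):
  B: 2080 − 1(354.3) = 1726
  C: 809 − 1(354.3) = 454.7
  A: 0 + 2(354.3) = 708.7
Total out = 2889 mol/s; y_B = 1726 / 2889 = 0.5973.

0.597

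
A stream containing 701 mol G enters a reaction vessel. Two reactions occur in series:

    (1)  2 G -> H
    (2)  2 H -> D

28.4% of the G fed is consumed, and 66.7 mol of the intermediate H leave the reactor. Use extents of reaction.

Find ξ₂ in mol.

ξ₂ = 16.4 mol

Conversion of G: G consumed = 2ξ₁ = 0.284 × 701 → ξ₁ = 99.54 mol.
H balance: n_H = 0 + 1ξ₁ − 2ξ₂ = 66.7 → ξ₂ = (1·99.54 − 66.7)/2 = 16.42 mol.
Outlet amounts (n = n₀ + Σ ν·ξ):
  G: 701 − 2(99.54) = 501.9
  H: 0 + 1(99.54) − 2(16.42) = 66.7
  D: 0 + 1(16.42) = 16.42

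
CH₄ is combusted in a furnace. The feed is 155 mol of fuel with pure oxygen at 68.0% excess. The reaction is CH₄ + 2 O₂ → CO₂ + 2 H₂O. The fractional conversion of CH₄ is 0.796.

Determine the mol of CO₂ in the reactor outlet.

123 mol

Stoichiometric O₂ = 2 × 155 = 310 mol; O₂ fed = 310 × 1.680 = 520.8 mol.
Fuel reacted = 0.796 × 155 → ξ = 123.4 mol.
Outlet (n = n₀ + ν ξ):
  CH₄: 155 − 1(123.4) = 31.62
  O₂: 520.8 − 2(123.4) = 274
  CO₂: 0 + 1(123.4) = 123.4
  H₂O: 0 + 2(123.4) = 246.8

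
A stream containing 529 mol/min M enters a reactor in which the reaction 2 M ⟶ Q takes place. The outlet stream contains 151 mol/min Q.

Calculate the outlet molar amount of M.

227 mol/min

For Q: n = n₀ + 1ξ → 151 = 0 + 1ξ, giving ξ = 151 mol/min.
Outlet amounts (n = n₀ + ν ξ):
  M: 529 − 2(151) = 227
  Q: 0 + 1(151) = 151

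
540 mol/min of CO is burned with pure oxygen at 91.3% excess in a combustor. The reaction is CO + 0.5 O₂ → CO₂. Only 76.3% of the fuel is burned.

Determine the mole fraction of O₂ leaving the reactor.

0.365

Stoichiometric O₂ = 0.5 × 540 = 270 mol/min; O₂ fed = 270 × 1.913 = 516.5 mol/min.
Fuel reacted = 0.763 × 540 → ξ = 412 mol/min.
Outlet (n = n₀ + ν ξ):
  CO: 540 − 1(412) = 128
  O₂: 516.5 − 0.5(412) = 310.5
  CO₂: 0 + 1(412) = 412
Total out = 850.5 mol/min; y_O₂ = 310.5 / 850.5 = 0.3651.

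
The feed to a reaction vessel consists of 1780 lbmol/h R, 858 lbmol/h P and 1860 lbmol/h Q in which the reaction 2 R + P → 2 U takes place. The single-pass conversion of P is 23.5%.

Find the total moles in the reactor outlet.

P reacted = 0.235 × 858 = 201.6 lbmol/h; ν_P = −1, so ξ = 201.6/1 = 201.6 lbmol/h.
Outlet amounts (n = n₀ + ν ξ):
  R: 1780 − 2(201.6) = 1377
  P: 858 − 1(201.6) = 656.4
  U: 0 + 2(201.6) = 403.3
  Q: 1860 (inert)
Total out = 1377 + 656.4 + 403.3 + 1860 = 4296 lbmol/h.

4300 lbmol/h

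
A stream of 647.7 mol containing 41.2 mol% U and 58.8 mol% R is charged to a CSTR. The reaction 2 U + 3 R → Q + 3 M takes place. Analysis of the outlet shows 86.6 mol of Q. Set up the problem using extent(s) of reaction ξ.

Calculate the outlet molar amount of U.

For Q: n = n₀ + 1ξ → 86.6 = 0 + 1ξ, giving ξ = 86.6 mol.
Outlet amounts (n = n₀ + ν ξ):
  U: 266.9 − 2(86.6) = 93.65
  R: 380.8 − 3(86.6) = 121
  Q: 0 + 1(86.6) = 86.6
  M: 0 + 3(86.6) = 259.8

93.7 mol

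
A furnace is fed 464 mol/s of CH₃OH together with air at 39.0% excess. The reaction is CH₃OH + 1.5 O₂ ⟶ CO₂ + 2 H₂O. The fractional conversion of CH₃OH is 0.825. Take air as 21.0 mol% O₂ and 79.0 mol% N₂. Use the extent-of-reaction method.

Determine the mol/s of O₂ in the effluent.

Stoichiometric O₂ = 1.5 × 464 = 696 mol/s; O₂ fed = 696 × 1.390 = 967.4 mol/s.
N₂ fed = 967.4 × 79/21 = 3639 mol/s.
Fuel reacted = 0.825 × 464 → ξ = 382.8 mol/s.
Outlet (n = n₀ + ν ξ):
  CH₃OH: 464 − 1(382.8) = 81.2
  O₂: 967.4 − 1.5(382.8) = 393.2
  N₂: 3639 (inert)
  CO₂: 0 + 1(382.8) = 382.8
  H₂O: 0 + 2(382.8) = 765.6

393 mol/s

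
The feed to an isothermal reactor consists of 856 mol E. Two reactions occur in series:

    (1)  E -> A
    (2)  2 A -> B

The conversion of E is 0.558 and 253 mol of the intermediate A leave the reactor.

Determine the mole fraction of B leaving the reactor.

Conversion of E: E consumed = 1ξ₁ = 0.558 × 856 → ξ₁ = 477.6 mol.
A balance: n_A = 0 + 1ξ₁ − 2ξ₂ = 253 → ξ₂ = (1·477.6 − 253)/2 = 112.3 mol.
Outlet amounts (n = n₀ + Σ ν·ξ):
  E: 856 − 1(477.6) = 378.4
  A: 0 + 1(477.6) − 2(112.3) = 253
  B: 0 + 1(112.3) = 112.3
Total out = 743.7 mol; y_B = 112.3 / 743.7 = 0.151.

0.151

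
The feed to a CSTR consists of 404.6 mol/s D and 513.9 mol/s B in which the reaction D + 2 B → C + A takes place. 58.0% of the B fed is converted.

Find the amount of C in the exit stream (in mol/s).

B reacted = 0.58 × 513.9 = 298.1 mol/s; ν_B = −2, so ξ = 298.1/2 = 149 mol/s.
Outlet amounts (n = n₀ + ν ξ):
  D: 404.6 − 1(149) = 255.6
  B: 513.9 − 2(149) = 215.8
  C: 0 + 1(149) = 149
  A: 0 + 1(149) = 149

149 mol/s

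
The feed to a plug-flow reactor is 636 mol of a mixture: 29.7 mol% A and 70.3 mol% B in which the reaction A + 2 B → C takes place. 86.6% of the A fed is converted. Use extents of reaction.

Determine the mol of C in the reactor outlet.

A reacted = 0.866 × 188.9 = 163.6 mol; ν_A = −1, so ξ = 163.6/1 = 163.6 mol.
Outlet amounts (n = n₀ + ν ξ):
  A: 188.9 − 1(163.6) = 25.31
  B: 447.1 − 2(163.6) = 119.9
  C: 0 + 1(163.6) = 163.6

164 mol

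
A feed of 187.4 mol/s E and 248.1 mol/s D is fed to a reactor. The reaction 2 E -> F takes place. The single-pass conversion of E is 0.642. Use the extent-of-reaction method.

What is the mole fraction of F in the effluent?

0.16

E reacted = 0.642 × 187.4 = 120.3 mol/s; ν_E = −2, so ξ = 120.3/2 = 60.16 mol/s.
Outlet amounts (n = n₀ + ν ξ):
  E: 187.4 − 2(60.16) = 67.09
  F: 0 + 1(60.16) = 60.16
  D: 248.1 (inert)
Total out = 375.3 mol/s; y_F = 60.16 / 375.3 = 0.1603.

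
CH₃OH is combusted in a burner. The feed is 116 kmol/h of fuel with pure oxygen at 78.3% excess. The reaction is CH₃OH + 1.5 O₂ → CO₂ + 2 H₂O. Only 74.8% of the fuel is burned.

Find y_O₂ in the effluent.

0.383

Stoichiometric O₂ = 1.5 × 116 = 174 kmol/h; O₂ fed = 174 × 1.783 = 310.2 kmol/h.
Fuel reacted = 0.748 × 116 → ξ = 86.77 kmol/h.
Outlet (n = n₀ + ν ξ):
  CH₃OH: 116 − 1(86.77) = 29.23
  O₂: 310.2 − 1.5(86.77) = 180.1
  CO₂: 0 + 1(86.77) = 86.77
  H₂O: 0 + 2(86.77) = 173.5
Total out = 469.6 kmol/h; y_O₂ = 180.1 / 469.6 = 0.3835.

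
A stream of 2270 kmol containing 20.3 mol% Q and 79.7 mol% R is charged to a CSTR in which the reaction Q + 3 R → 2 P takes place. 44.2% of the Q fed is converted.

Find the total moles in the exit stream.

Q reacted = 0.442 × 460.8 = 203.7 kmol; ν_Q = −1, so ξ = 203.7/1 = 203.7 kmol.
Outlet amounts (n = n₀ + ν ξ):
  Q: 460.8 − 1(203.7) = 257.1
  R: 1809 − 3(203.7) = 1198
  P: 0 + 2(203.7) = 407.4
Total out = 257.1 + 1198 + 407.4 = 1863 kmol.

1860 kmol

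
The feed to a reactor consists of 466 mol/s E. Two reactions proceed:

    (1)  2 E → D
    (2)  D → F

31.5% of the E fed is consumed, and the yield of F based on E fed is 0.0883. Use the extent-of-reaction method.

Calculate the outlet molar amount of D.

Conversion of E: E consumed = 2ξ₁ = 0.315 × 466 → ξ₁ = 73.39 mol/s.
Yield of F: 1ξ₂ / 466 = 0.0883 → ξ₂ = 41.15 mol/s.
Outlet amounts (n = n₀ + Σ ν·ξ):
  E: 466 − 2(73.39) = 319.2
  D: 0 + 1(73.39) − 1(41.15) = 32.25
  F: 0 + 1(41.15) = 41.15

32.2 mol/s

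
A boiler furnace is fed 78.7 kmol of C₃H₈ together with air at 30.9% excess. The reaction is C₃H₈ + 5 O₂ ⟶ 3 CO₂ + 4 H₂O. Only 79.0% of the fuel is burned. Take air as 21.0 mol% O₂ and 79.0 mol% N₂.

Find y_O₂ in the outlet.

Stoichiometric O₂ = 5 × 78.7 = 393.5 kmol; O₂ fed = 393.5 × 1.309 = 515.1 kmol.
N₂ fed = 515.1 × 79/21 = 1938 kmol.
Fuel reacted = 0.79 × 78.7 → ξ = 62.17 kmol.
Outlet (n = n₀ + ν ξ):
  C₃H₈: 78.7 − 1(62.17) = 16.53
  O₂: 515.1 − 5(62.17) = 204.2
  N₂: 1938 (inert)
  CO₂: 0 + 3(62.17) = 186.5
  H₂O: 0 + 4(62.17) = 248.7
Total out = 2594 kmol; y_O₂ = 204.2 / 2594 = 0.07874.

0.0787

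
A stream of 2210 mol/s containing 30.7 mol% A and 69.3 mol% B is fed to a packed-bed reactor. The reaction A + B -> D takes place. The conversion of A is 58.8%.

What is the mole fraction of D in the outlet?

0.22

A reacted = 0.588 × 678.5 = 398.9 mol/s; ν_A = −1, so ξ = 398.9/1 = 398.9 mol/s.
Outlet amounts (n = n₀ + ν ξ):
  A: 678.5 − 1(398.9) = 279.5
  B: 1532 − 1(398.9) = 1133
  D: 0 + 1(398.9) = 398.9
Total out = 1811 mol/s; y_D = 398.9 / 1811 = 0.2203.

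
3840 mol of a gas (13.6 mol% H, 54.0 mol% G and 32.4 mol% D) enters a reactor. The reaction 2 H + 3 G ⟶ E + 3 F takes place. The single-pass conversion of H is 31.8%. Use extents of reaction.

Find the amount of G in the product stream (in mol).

H reacted = 0.318 × 522.2 = 166.1 mol; ν_H = −2, so ξ = 166.1/2 = 83.04 mol.
Outlet amounts (n = n₀ + ν ξ):
  H: 522.2 − 2(83.04) = 356.2
  G: 2074 − 3(83.04) = 1824
  E: 0 + 1(83.04) = 83.04
  F: 0 + 3(83.04) = 249.1
  D: 1244 (inert)

1820 mol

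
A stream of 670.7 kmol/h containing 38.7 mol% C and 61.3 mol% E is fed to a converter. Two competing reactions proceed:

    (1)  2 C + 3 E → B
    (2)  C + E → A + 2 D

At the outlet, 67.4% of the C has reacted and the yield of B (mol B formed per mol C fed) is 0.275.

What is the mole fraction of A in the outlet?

0.0771

Yield of B: 1ξ₁ / 259.6 = 0.275 → ξ₁ = 71.38 kmol/h.
Conversion of C: 2ξ₁ + 1ξ₂ = 0.674 × 259.6 = 174.9 → ξ₂ = 32.19 kmol/h.
Outlet amounts (n = n₀ + Σ ν·ξ):
  C: 259.6 − 2(71.38) − 1(32.19) = 84.62
  E: 411.1 − 3(71.38) − 1(32.19) = 164.8
  B: 0 + 1(71.38) = 71.38
  A: 0 + 1(32.19) = 32.19
  D: 0 + 2(32.19) = 64.37
Total out = 417.4 kmol/h; y_A = 32.19 / 417.4 = 0.07712.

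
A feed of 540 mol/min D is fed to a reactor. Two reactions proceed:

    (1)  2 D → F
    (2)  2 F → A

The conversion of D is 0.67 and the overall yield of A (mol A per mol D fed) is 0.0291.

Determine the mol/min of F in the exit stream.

Conversion of D: D consumed = 2ξ₁ = 0.67 × 540 → ξ₁ = 180.9 mol/min.
Yield of A: 1ξ₂ / 540 = 0.0291 → ξ₂ = 15.71 mol/min.
Outlet amounts (n = n₀ + Σ ν·ξ):
  D: 540 − 2(180.9) = 178.2
  F: 0 + 1(180.9) − 2(15.71) = 149.5
  A: 0 + 1(15.71) = 15.71

149 mol/min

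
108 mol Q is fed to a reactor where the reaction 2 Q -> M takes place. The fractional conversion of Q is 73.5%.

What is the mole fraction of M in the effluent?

Q reacted = 0.735 × 108 = 79.38 mol; ν_Q = −2, so ξ = 79.38/2 = 39.69 mol.
Outlet amounts (n = n₀ + ν ξ):
  Q: 108 − 2(39.69) = 28.62
  M: 0 + 1(39.69) = 39.69
Total out = 68.31 mol; y_M = 39.69 / 68.31 = 0.581.

0.581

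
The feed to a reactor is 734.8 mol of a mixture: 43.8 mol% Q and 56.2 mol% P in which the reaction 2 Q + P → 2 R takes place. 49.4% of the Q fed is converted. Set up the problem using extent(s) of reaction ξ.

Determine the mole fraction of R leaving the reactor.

0.243

Q reacted = 0.494 × 321.8 = 159 mol; ν_Q = −2, so ξ = 159/2 = 79.5 mol.
Outlet amounts (n = n₀ + ν ξ):
  Q: 321.8 − 2(79.5) = 162.9
  P: 413 − 1(79.5) = 333.5
  R: 0 + 2(79.5) = 159
Total out = 655.3 mol; y_R = 159 / 655.3 = 0.2426.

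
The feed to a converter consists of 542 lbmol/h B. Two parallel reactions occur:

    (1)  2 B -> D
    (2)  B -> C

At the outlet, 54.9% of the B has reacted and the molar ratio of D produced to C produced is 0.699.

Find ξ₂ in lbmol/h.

ξ₂ = 124 lbmol/h

Conversion of B: B consumed = 0.549 × 542 = 297.6 lbmol/h = 2ξ₁ + 1ξ₂.
Selectivity: 1ξ₁ / (1ξ₂) = 0.699 → ξ₁ = 0.699 ξ₂.
Substitute: (2·0.699 + 1) ξ₂ = 297.6 → ξ₂ = 124.1 lbmol/h, ξ₁ = 86.74 lbmol/h.
Outlet amounts (n = n₀ + Σ ν·ξ):
  B: 542 − 2(86.74) − 1(124.1) = 244.4
  D: 0 + 1(86.74) = 86.74
  C: 0 + 1(124.1) = 124.1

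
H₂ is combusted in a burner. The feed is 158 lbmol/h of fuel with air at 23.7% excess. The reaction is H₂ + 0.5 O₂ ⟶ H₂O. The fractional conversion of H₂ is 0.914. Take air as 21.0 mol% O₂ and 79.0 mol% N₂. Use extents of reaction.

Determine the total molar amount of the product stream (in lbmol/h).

Stoichiometric O₂ = 0.5 × 158 = 79 lbmol/h; O₂ fed = 79 × 1.237 = 97.72 lbmol/h.
N₂ fed = 97.72 × 79/21 = 367.6 lbmol/h.
Fuel reacted = 0.914 × 158 → ξ = 144.4 lbmol/h.
Outlet (n = n₀ + ν ξ):
  H₂: 158 − 1(144.4) = 13.59
  O₂: 97.72 − 0.5(144.4) = 25.52
  N₂: 367.6 (inert)
  H₂O: 0 + 1(144.4) = 144.4
Total out = 13.59 + 25.52 + 367.6 + 144.4 = 551.1 lbmol/h.

551 lbmol/h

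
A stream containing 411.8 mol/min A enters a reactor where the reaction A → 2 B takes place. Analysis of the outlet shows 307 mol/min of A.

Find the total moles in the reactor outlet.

517 mol/min

For A: n = n₀ − 1ξ → 307 = 411.8 − 1ξ, giving ξ = 104.8 mol/min.
Outlet amounts (n = n₀ + ν ξ):
  A: 411.8 − 1(104.8) = 307
  B: 0 + 2(104.8) = 209.6
Total out = 307 + 209.6 = 516.6 mol/min.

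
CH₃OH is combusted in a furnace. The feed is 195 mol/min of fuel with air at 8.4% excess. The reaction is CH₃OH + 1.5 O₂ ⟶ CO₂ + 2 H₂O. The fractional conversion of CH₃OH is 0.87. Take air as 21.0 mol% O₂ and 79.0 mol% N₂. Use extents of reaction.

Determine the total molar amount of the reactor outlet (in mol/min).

Stoichiometric O₂ = 1.5 × 195 = 292.5 mol/min; O₂ fed = 292.5 × 1.084 = 317.1 mol/min.
N₂ fed = 317.1 × 79/21 = 1193 mol/min.
Fuel reacted = 0.87 × 195 → ξ = 169.7 mol/min.
Outlet (n = n₀ + ν ξ):
  CH₃OH: 195 − 1(169.7) = 25.35
  O₂: 317.1 − 1.5(169.7) = 62.6
  N₂: 1193 (inert)
  CO₂: 0 + 1(169.7) = 169.7
  H₂O: 0 + 2(169.7) = 339.3
Total out = 25.35 + 62.6 + 1193 + 169.7 + 339.3 = 1790 mol/min.

1790 mol/min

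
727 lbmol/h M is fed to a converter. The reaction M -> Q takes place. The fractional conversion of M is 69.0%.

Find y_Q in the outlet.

0.69

M reacted = 0.69 × 727 = 501.6 lbmol/h; ν_M = −1, so ξ = 501.6/1 = 501.6 lbmol/h.
Outlet amounts (n = n₀ + ν ξ):
  M: 727 − 1(501.6) = 225.4
  Q: 0 + 1(501.6) = 501.6
Total out = 727 lbmol/h; y_Q = 501.6 / 727 = 0.69.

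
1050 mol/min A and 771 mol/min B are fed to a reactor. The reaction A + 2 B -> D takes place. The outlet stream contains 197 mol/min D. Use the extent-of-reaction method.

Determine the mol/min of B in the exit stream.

377 mol/min

For D: n = n₀ + 1ξ → 197 = 0 + 1ξ, giving ξ = 197 mol/min.
Outlet amounts (n = n₀ + ν ξ):
  A: 1050 − 1(197) = 853
  B: 771 − 2(197) = 377
  D: 0 + 1(197) = 197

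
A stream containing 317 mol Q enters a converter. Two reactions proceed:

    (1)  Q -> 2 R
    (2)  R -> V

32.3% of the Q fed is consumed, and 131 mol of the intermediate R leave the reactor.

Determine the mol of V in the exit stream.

73.8 mol

Conversion of Q: Q consumed = 1ξ₁ = 0.323 × 317 → ξ₁ = 102.4 mol.
R balance: n_R = 0 + 2ξ₁ − 1ξ₂ = 131 → ξ₂ = (2·102.4 − 131)/1 = 73.78 mol.
Outlet amounts (n = n₀ + Σ ν·ξ):
  Q: 317 − 1(102.4) = 214.6
  R: 0 + 2(102.4) − 1(73.78) = 131
  V: 0 + 1(73.78) = 73.78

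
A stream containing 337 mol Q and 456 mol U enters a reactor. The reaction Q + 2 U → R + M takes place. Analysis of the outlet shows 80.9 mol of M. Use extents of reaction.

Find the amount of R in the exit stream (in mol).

80.9 mol

For M: n = n₀ + 1ξ → 80.9 = 0 + 1ξ, giving ξ = 80.9 mol.
Outlet amounts (n = n₀ + ν ξ):
  Q: 337 − 1(80.9) = 256.1
  U: 456 − 2(80.9) = 294.2
  R: 0 + 1(80.9) = 80.9
  M: 0 + 1(80.9) = 80.9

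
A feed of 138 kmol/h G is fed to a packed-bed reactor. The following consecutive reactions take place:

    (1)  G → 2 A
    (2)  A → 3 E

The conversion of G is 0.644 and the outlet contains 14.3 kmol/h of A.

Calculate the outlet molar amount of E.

Conversion of G: G consumed = 1ξ₁ = 0.644 × 138 → ξ₁ = 88.87 kmol/h.
A balance: n_A = 0 + 2ξ₁ − 1ξ₂ = 14.3 → ξ₂ = (2·88.87 − 14.3)/1 = 163.4 kmol/h.
Outlet amounts (n = n₀ + Σ ν·ξ):
  G: 138 − 1(88.87) = 49.13
  A: 0 + 2(88.87) − 1(163.4) = 14.3
  E: 0 + 3(163.4) = 490.3

490 kmol/h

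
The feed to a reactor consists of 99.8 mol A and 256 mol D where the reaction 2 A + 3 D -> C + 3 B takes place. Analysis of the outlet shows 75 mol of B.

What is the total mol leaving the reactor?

For B: n = n₀ + 3ξ → 75 = 0 + 3ξ, giving ξ = 25 mol.
Outlet amounts (n = n₀ + ν ξ):
  A: 99.8 − 2(25) = 49.8
  D: 256 − 3(25) = 181
  C: 0 + 1(25) = 25
  B: 0 + 3(25) = 75
Total out = 49.8 + 181 + 25 + 75 = 330.8 mol.

331 mol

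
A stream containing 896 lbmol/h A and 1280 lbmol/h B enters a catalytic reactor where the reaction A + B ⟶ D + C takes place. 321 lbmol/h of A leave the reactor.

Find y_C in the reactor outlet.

For A: n = n₀ − 1ξ → 321 = 896 − 1ξ, giving ξ = 575 lbmol/h.
Outlet amounts (n = n₀ + ν ξ):
  A: 896 − 1(575) = 321
  B: 1280 − 1(575) = 705
  D: 0 + 1(575) = 575
  C: 0 + 1(575) = 575
Total out = 2176 lbmol/h; y_C = 575 / 2176 = 0.2642.

0.264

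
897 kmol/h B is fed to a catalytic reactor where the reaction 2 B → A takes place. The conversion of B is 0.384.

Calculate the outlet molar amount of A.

B reacted = 0.384 × 897 = 344.4 kmol/h; ν_B = −2, so ξ = 344.4/2 = 172.2 kmol/h.
Outlet amounts (n = n₀ + ν ξ):
  B: 897 − 2(172.2) = 552.6
  A: 0 + 1(172.2) = 172.2

172 kmol/h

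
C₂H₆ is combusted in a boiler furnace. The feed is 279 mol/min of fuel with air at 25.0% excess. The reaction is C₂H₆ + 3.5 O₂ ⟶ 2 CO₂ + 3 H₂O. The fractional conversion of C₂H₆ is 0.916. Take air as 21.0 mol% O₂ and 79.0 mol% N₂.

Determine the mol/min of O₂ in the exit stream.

Stoichiometric O₂ = 3.5 × 279 = 976.5 mol/min; O₂ fed = 976.5 × 1.250 = 1221 mol/min.
N₂ fed = 1221 × 79/21 = 4592 mol/min.
Fuel reacted = 0.916 × 279 → ξ = 255.6 mol/min.
Outlet (n = n₀ + ν ξ):
  C₂H₆: 279 − 1(255.6) = 23.44
  O₂: 1221 − 3.5(255.6) = 326.2
  N₂: 4592 (inert)
  CO₂: 0 + 2(255.6) = 511.1
  H₂O: 0 + 3(255.6) = 766.7

326 mol/min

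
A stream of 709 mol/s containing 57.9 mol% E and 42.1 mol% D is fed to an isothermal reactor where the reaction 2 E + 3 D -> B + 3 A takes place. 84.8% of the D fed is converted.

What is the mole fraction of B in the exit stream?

D reacted = 0.848 × 298.5 = 253.1 mol/s; ν_D = −3, so ξ = 253.1/3 = 84.37 mol/s.
Outlet amounts (n = n₀ + ν ξ):
  E: 410.5 − 2(84.37) = 241.8
  D: 298.5 − 3(84.37) = 45.37
  B: 0 + 1(84.37) = 84.37
  A: 0 + 3(84.37) = 253.1
Total out = 624.6 mol/s; y_B = 84.37 / 624.6 = 0.1351.

0.135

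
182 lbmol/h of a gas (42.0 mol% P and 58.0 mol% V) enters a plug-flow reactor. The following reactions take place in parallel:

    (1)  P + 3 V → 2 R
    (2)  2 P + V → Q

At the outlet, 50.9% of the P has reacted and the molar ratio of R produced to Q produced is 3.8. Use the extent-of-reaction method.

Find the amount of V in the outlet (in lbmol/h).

Conversion of P: P consumed = 0.509 × 76.44 = 38.91 lbmol/h = 1ξ₁ + 2ξ₂.
Selectivity: 2ξ₁ / (1ξ₂) = 3.8 → ξ₁ = 1.9 ξ₂.
Substitute: (1·1.9 + 2) ξ₂ = 38.91 → ξ₂ = 9.976 lbmol/h, ξ₁ = 18.96 lbmol/h.
Outlet amounts (n = n₀ + Σ ν·ξ):
  P: 76.44 − 1(18.96) − 2(9.976) = 37.53
  V: 105.6 − 3(18.96) − 1(9.976) = 38.72
  R: 0 + 2(18.96) = 37.91
  Q: 0 + 1(9.976) = 9.976

38.7 lbmol/h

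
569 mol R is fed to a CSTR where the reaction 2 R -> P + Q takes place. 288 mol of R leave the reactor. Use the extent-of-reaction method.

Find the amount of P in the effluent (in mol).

140 mol

For R: n = n₀ − 2ξ → 288 = 569 − 2ξ, giving ξ = 140.5 mol.
Outlet amounts (n = n₀ + ν ξ):
  R: 569 − 2(140.5) = 288
  P: 0 + 1(140.5) = 140.5
  Q: 0 + 1(140.5) = 140.5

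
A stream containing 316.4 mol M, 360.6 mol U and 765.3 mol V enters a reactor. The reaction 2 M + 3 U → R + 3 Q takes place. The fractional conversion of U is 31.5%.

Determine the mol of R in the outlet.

U reacted = 0.315 × 360.6 = 113.6 mol; ν_U = −3, so ξ = 113.6/3 = 37.86 mol.
Outlet amounts (n = n₀ + ν ξ):
  M: 316.4 − 2(37.86) = 240.7
  U: 360.6 − 3(37.86) = 247
  R: 0 + 1(37.86) = 37.86
  Q: 0 + 3(37.86) = 113.6
  V: 765.3 (inert)

37.9 mol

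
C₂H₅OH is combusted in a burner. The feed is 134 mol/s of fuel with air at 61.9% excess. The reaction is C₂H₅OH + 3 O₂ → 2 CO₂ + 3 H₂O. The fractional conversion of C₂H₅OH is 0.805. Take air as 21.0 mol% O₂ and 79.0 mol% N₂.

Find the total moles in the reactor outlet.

Stoichiometric O₂ = 3 × 134 = 402 mol/s; O₂ fed = 402 × 1.619 = 650.8 mol/s.
N₂ fed = 650.8 × 79/21 = 2448 mol/s.
Fuel reacted = 0.805 × 134 → ξ = 107.9 mol/s.
Outlet (n = n₀ + ν ξ):
  C₂H₅OH: 134 − 1(107.9) = 26.13
  O₂: 650.8 − 3(107.9) = 327.2
  N₂: 2448 (inert)
  CO₂: 0 + 2(107.9) = 215.7
  H₂O: 0 + 3(107.9) = 323.6
Total out = 26.13 + 327.2 + 2448 + 215.7 + 323.6 = 3341 mol/s.

3340 mol/s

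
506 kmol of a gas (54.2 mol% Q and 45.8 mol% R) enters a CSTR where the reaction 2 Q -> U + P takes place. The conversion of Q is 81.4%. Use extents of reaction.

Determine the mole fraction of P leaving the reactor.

Q reacted = 0.814 × 274.3 = 223.2 kmol; ν_Q = −2, so ξ = 223.2/2 = 111.6 kmol.
Outlet amounts (n = n₀ + ν ξ):
  Q: 274.3 − 2(111.6) = 51.01
  U: 0 + 1(111.6) = 111.6
  P: 0 + 1(111.6) = 111.6
  R: 231.7 (inert)
Total out = 506 kmol; y_P = 111.6 / 506 = 0.2206.

0.221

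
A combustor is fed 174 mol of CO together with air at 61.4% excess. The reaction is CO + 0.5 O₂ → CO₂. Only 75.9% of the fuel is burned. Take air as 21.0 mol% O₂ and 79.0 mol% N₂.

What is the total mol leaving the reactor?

Stoichiometric O₂ = 0.5 × 174 = 87 mol; O₂ fed = 87 × 1.614 = 140.4 mol.
N₂ fed = 140.4 × 79/21 = 528.2 mol.
Fuel reacted = 0.759 × 174 → ξ = 132.1 mol.
Outlet (n = n₀ + ν ξ):
  CO: 174 − 1(132.1) = 41.93
  O₂: 140.4 − 0.5(132.1) = 74.38
  N₂: 528.2 (inert)
  CO₂: 0 + 1(132.1) = 132.1
Total out = 41.93 + 74.38 + 528.2 + 132.1 = 776.6 mol.

777 mol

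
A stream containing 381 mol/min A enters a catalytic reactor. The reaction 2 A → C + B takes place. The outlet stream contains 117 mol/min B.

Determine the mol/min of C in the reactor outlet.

For B: n = n₀ + 1ξ → 117 = 0 + 1ξ, giving ξ = 117 mol/min.
Outlet amounts (n = n₀ + ν ξ):
  A: 381 − 2(117) = 147
  C: 0 + 1(117) = 117
  B: 0 + 1(117) = 117

117 mol/min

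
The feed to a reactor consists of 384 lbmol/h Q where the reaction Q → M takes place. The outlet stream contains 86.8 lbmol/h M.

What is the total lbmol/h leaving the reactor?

384 lbmol/h

For M: n = n₀ + 1ξ → 86.8 = 0 + 1ξ, giving ξ = 86.8 lbmol/h.
Outlet amounts (n = n₀ + ν ξ):
  Q: 384 − 1(86.8) = 297.2
  M: 0 + 1(86.8) = 86.8
Total out = 297.2 + 86.8 = 384 lbmol/h.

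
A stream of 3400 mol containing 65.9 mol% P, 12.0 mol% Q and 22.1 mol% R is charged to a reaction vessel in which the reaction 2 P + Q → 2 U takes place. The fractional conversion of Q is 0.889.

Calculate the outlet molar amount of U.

725 mol

Q reacted = 0.889 × 408 = 362.7 mol; ν_Q = −1, so ξ = 362.7/1 = 362.7 mol.
Outlet amounts (n = n₀ + ν ξ):
  P: 2241 − 2(362.7) = 1515
  Q: 408 − 1(362.7) = 45.29
  U: 0 + 2(362.7) = 725.4
  R: 751.4 (inert)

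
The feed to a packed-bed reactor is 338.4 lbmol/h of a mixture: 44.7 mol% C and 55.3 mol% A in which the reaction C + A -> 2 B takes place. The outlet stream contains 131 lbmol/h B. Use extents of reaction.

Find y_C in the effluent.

For B: n = n₀ + 2ξ → 131 = 0 + 2ξ, giving ξ = 65.5 lbmol/h.
Outlet amounts (n = n₀ + ν ξ):
  C: 151.3 − 1(65.5) = 85.76
  A: 187.1 − 1(65.5) = 121.6
  B: 0 + 2(65.5) = 131
Total out = 338.4 lbmol/h; y_C = 85.76 / 338.4 = 0.2534.

0.253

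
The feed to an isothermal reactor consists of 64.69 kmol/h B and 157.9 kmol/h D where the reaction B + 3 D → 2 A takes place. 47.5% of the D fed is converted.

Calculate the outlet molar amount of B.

D reacted = 0.475 × 157.9 = 75 kmol/h; ν_D = −3, so ξ = 75/3 = 25 kmol/h.
Outlet amounts (n = n₀ + ν ξ):
  B: 64.69 − 1(25) = 39.69
  D: 157.9 − 3(25) = 82.9
  A: 0 + 2(25) = 50

39.7 kmol/h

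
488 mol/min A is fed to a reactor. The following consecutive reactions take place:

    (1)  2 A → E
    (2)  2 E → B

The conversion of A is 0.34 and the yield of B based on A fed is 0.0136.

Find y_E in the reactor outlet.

Conversion of A: A consumed = 2ξ₁ = 0.34 × 488 → ξ₁ = 82.96 mol/min.
Yield of B: 1ξ₂ / 488 = 0.0136 → ξ₂ = 6.637 mol/min.
Outlet amounts (n = n₀ + Σ ν·ξ):
  A: 488 − 2(82.96) = 322.1
  E: 0 + 1(82.96) − 2(6.637) = 69.69
  B: 0 + 1(6.637) = 6.637
Total out = 398.4 mol/min; y_E = 69.69 / 398.4 = 0.1749.

0.175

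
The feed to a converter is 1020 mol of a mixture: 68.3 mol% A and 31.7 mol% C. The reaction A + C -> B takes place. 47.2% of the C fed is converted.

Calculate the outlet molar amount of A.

C reacted = 0.472 × 323.3 = 152.6 mol; ν_C = −1, so ξ = 152.6/1 = 152.6 mol.
Outlet amounts (n = n₀ + ν ξ):
  A: 696.7 − 1(152.6) = 544
  C: 323.3 − 1(152.6) = 170.7
  B: 0 + 1(152.6) = 152.6

544 mol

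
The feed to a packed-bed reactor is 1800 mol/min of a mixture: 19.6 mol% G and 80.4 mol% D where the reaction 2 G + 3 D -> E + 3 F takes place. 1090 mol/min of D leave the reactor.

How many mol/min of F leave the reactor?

For D: n = n₀ − 3ξ → 1090 = 1447 − 3ξ, giving ξ = 119.1 mol/min.
Outlet amounts (n = n₀ + ν ξ):
  G: 352.8 − 2(119.1) = 114.7
  D: 1447 − 3(119.1) = 1090
  E: 0 + 1(119.1) = 119.1
  F: 0 + 3(119.1) = 357.2

357 mol/min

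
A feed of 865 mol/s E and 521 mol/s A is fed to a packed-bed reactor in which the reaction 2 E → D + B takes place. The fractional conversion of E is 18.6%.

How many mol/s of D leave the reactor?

80.4 mol/s

E reacted = 0.186 × 865 = 160.9 mol/s; ν_E = −2, so ξ = 160.9/2 = 80.44 mol/s.
Outlet amounts (n = n₀ + ν ξ):
  E: 865 − 2(80.44) = 704.1
  D: 0 + 1(80.44) = 80.44
  B: 0 + 1(80.44) = 80.44
  A: 521 (inert)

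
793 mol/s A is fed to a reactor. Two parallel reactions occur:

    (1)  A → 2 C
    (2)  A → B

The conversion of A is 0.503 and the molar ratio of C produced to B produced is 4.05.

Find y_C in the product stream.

0.504

Conversion of A: A consumed = 0.503 × 793 = 398.9 mol/s = 1ξ₁ + 1ξ₂.
Selectivity: 2ξ₁ / (1ξ₂) = 4.05 → ξ₁ = 2.025 ξ₂.
Substitute: (1·2.025 + 1) ξ₂ = 398.9 → ξ₂ = 131.9 mol/s, ξ₁ = 267 mol/s.
Outlet amounts (n = n₀ + Σ ν·ξ):
  A: 793 − 1(267) − 1(131.9) = 394.1
  C: 0 + 2(267) = 534
  B: 0 + 1(131.9) = 131.9
Total out = 1060 mol/s; y_C = 534 / 1060 = 0.5038.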